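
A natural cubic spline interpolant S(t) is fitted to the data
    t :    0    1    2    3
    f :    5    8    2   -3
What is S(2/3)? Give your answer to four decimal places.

7.9136

With m_i denoting the second derivative at x_i, h_i = 1, 1, 1, and Δ_i = (y_(i+1) − y_i)/h_i = 3, -6, -5:
  1·m_0 + 4·m_1 + 1·m_2 = 6(Δ_1 - Δ_0) = -54
  1·m_1 + 4·m_2 + 1·m_3 = 6(Δ_2 - Δ_1) = 6
Natural end conditions: m_0 = m_3 = 0.
Forward elimination and back-substitution give m_0 = 0, m_1 = -74/5, m_2 = 26/5, m_3 = 0.
On [0, 1], S(t) = 5 + 82/15·t + 0·t² - 37/15·t³.
With t = 2/3: S(2/3) = 641/81.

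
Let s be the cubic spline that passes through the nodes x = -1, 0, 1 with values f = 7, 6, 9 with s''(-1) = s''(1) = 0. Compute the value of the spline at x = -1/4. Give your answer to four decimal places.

With m_i denoting the second derivative at x_i, h_i = 1, 1, and Δ_i = (y_(i+1) − y_i)/h_i = -1, 3:
  1·m_0 + 4·m_1 + 1·m_2 = 6(Δ_1 - Δ_0) = 24
Natural end conditions: m_0 = m_2 = 0.
Hence m_0 = 0, m_1 = 6, m_2 = 0.
On [-1, 0], s(x) = 7 - 2·(x + 1) + 0·(x + 1)² + 1·(x + 1)³.
With (x + 1) = 3/4: s(-1/4) = 379/64.

5.9219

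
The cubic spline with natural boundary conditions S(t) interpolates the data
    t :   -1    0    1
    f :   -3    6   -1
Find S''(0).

With M_i denoting the second derivative at x_i, h_i = 1, 1, and Δ_i = (y_(i+1) − y_i)/h_i = 9, -7:
  1·M_0 + 4·M_1 + 1·M_2 = 6(Δ_1 - Δ_0) = -96
Natural end conditions: M_0 = M_2 = 0.
Solving the tridiagonal system: M_0 = 0, M_1 = -24, M_2 = 0.

-24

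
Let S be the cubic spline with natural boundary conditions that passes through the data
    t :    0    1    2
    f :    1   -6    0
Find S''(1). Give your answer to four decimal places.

Let m_i = S''(x_i). Step sizes h_i = 1, 1; slopes of the chords Δ_i = (y_(i+1) - y_i)/h_i = -7, 6.
  1·m_0 + 4·m_1 + 1·m_2 = 6(Δ_1 - Δ_0) = 78
Natural end conditions: m_0 = m_2 = 0.
Solving: m_0 = 0, m_1 = 39/2, m_2 = 0.

19.5000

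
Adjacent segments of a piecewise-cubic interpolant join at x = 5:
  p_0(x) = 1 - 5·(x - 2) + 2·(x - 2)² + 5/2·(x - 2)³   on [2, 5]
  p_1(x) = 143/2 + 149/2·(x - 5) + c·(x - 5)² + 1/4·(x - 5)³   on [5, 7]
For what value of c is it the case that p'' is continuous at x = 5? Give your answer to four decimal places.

p_0''(x) = 4 + 15·(x - 2), so p_0''(5) = 49. On the right, p_1''(5) = 2c, so c = 49/2.

24.5000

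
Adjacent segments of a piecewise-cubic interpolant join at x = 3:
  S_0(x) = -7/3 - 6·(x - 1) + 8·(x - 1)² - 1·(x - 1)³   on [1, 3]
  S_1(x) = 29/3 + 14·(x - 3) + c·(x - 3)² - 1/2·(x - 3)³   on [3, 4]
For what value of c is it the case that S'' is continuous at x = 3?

2

S_0''(x) = 16 - 6·(x - 1), so S_0''(3) = 4. On the right, S_1''(3) = 2c, so c = 2.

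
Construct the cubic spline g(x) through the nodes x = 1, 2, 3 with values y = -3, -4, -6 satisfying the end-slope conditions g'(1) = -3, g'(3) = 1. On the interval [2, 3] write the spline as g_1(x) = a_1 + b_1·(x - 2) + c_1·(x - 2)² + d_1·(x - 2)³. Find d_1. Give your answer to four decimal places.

3.2500

With σ_i denoting the second derivative at x_i, h_i = 1, 1, and Δ_i = (y_(i+1) − y_i)/h_i = -1, -2:
  1·σ_0 + 4·σ_1 + 1·σ_2 = 6(Δ_1 - Δ_0) = -6
Clamped end conditions give two more equations: 2h_0·σ_0 + h_0·σ_1 = 6(Δ_0 - g'(1)) = 12 and h_1·σ_1 + 2h_1·σ_2 = 6(g'(3) - Δ_1) = 18.
Forward elimination and back-substitution give σ_0 = 19/2, σ_1 = -7, σ_2 = 25/2.
On [2, 3], with g_1(x) = a_1 + b_1·(x - 2) + c_1·(x - 2)² + d_1·(x - 2)³: c_1 = σ_1/2 = -7/2, d_1 = (σ_2 - σ_1)/(6h_1) = 13/4, b_1 = Δ_1 - h_1(2σ_1 + σ_2)/6 = -7/4.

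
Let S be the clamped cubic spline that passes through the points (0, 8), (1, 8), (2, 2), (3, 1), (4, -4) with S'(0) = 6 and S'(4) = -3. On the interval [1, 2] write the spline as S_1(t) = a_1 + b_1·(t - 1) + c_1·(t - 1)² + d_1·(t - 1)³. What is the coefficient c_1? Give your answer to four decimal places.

-4.3929

Let m_i = S''(x_i). Step sizes h_i = 1, 1, 1, 1; slopes of the chords Δ_i = (y_(i+1) - y_i)/h_i = 0, -6, -1, -5.
  1·m_0 + 4·m_1 + 1·m_2 = 6(Δ_1 - Δ_0) = -36
  1·m_1 + 4·m_2 + 1·m_3 = 6(Δ_2 - Δ_1) = 30
  1·m_2 + 4·m_3 + 1·m_4 = 6(Δ_3 - Δ_2) = -24
Clamped end conditions give two more equations: 2h_0·m_0 + h_0·m_1 = 6(Δ_0 - S'(0)) = -36 and h_3·m_3 + 2h_3·m_4 = 6(S'(4) - Δ_3) = 12.
Solving the tridiagonal system: m_0 = -381/28, m_1 = -123/14, m_2 = 51/4, m_3 = -171/14, m_4 = 339/28.
On [1, 2], with S_1(t) = a_1 + b_1·(t - 1) + c_1·(t - 1)² + d_1·(t - 1)³: c_1 = m_1/2 = -123/28, d_1 = (m_2 - m_1)/(6h_1) = 201/56, b_1 = Δ_1 - h_1(2m_1 + m_2)/6 = -291/56.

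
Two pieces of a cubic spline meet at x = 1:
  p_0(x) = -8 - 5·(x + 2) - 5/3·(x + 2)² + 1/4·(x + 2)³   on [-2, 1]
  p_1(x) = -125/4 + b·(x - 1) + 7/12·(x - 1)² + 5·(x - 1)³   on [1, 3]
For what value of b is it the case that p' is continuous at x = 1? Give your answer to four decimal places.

p_0'(x) = -5 - 10/3·(x + 2) + 3/4·(x + 2)², so p_0'(1) = -33/4. On the right, p_1'(1) = b, so b = -33/4.

-8.2500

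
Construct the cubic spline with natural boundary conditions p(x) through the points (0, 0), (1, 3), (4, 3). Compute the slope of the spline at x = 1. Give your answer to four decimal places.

With σ_i denoting the second derivative at x_i, h_i = 1, 3, and Δ_i = (y_(i+1) − y_i)/h_i = 3, 0:
  1·σ_0 + 8·σ_1 + 3·σ_2 = 6(Δ_1 - Δ_0) = -18
Natural end conditions: σ_0 = σ_2 = 0.
Solving the tridiagonal system: σ_0 = 0, σ_1 = -9/4, σ_2 = 0.
On [1, 4], p'(x) = b_1 + 2c_1·(x - 1) + 3d_1·(x - 1)² with b_1 = Δ_1 - h_1(2σ_1 + σ_2)/6 = 9/4, c_1 = σ_1/2 = -9/8, d_1 = (σ_2 - σ_1)/(6h_1) = 1/8. So p'(1) = 9/4.

2.2500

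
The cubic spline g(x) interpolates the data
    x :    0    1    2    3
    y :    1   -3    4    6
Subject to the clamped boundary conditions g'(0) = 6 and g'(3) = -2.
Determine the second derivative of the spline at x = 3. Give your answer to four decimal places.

-4.9333

Let m_i = g''(x_i). Step sizes h_i = 1, 1, 1; slopes of the chords Δ_i = (y_(i+1) - y_i)/h_i = -4, 7, 2.
  1·m_0 + 4·m_1 + 1·m_2 = 6(Δ_1 - Δ_0) = 66
  1·m_1 + 4·m_2 + 1·m_3 = 6(Δ_2 - Δ_1) = -30
Clamped end conditions give two more equations: 2h_0·m_0 + h_0·m_1 = 6(Δ_0 - g'(0)) = -60 and h_2·m_2 + 2h_2·m_3 = 6(g'(3) - Δ_2) = -24.
Hence m_0 = -686/15, m_1 = 472/15, m_2 = -212/15, m_3 = -74/15.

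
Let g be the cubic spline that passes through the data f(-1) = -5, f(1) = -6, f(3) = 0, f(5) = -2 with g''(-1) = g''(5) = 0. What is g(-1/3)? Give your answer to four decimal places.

-6.0444

With M_i denoting the second derivative at x_i, h_i = 2, 2, 2, and Δ_i = (y_(i+1) − y_i)/h_i = -1/2, 3, -1:
  2·M_0 + 8·M_1 + 2·M_2 = 6(Δ_1 - Δ_0) = 21
  2·M_1 + 8·M_2 + 2·M_3 = 6(Δ_2 - Δ_1) = -24
Natural end conditions: M_0 = M_3 = 0.
Solving the tridiagonal system: M_0 = 0, M_1 = 18/5, M_2 = -39/10, M_3 = 0.
On [-1, 1], g(x) = -5 - 17/10·(x + 1) + 0·(x + 1)² + 3/10·(x + 1)³.
With (x + 1) = 2/3: g(-1/3) = -272/45.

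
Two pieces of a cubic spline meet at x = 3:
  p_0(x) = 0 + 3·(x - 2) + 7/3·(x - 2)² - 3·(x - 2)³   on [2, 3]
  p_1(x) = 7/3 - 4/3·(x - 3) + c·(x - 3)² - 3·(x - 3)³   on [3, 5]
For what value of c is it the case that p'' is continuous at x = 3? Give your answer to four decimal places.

-6.6667

p_0''(x) = 14/3 - 18·(x - 2), so p_0''(3) = -40/3. On the right, p_1''(3) = 2c, so c = -20/3.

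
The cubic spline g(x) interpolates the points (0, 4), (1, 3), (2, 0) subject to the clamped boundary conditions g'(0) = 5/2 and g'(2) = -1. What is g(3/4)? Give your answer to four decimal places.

3.7480

With M_i denoting the second derivative at x_i, h_i = 1, 1, and Δ_i = (y_(i+1) − y_i)/h_i = -1, -3:
  1·M_0 + 4·M_1 + 1·M_2 = 6(Δ_1 - Δ_0) = -12
Clamped end conditions give two more equations: 2h_0·M_0 + h_0·M_1 = 6(Δ_0 - g'(0)) = -21 and h_1·M_1 + 2h_1·M_2 = 6(g'(2) - Δ_1) = 12.
Hence M_0 = -37/4, M_1 = -5/2, M_2 = 29/4.
On [0, 1], g(x) = 4 + 5/2·x - 37/8·x² + 9/8·x³.
With x = 3/4: g(3/4) = 1919/512.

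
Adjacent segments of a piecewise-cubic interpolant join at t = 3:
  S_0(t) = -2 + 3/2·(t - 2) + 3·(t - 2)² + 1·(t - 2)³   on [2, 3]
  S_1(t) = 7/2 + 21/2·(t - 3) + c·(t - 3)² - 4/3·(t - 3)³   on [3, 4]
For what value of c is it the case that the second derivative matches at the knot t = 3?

6

S_0''(t) = 6 + 6·(t - 2), so S_0''(3) = 12. On the right, S_1''(3) = 2c, so c = 6.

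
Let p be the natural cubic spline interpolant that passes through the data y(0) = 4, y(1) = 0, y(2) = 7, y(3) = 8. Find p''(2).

-14

With σ_i denoting the second derivative at x_i, h_i = 1, 1, 1, and Δ_i = (y_(i+1) − y_i)/h_i = -4, 7, 1:
  1·σ_0 + 4·σ_1 + 1·σ_2 = 6(Δ_1 - Δ_0) = 66
  1·σ_1 + 4·σ_2 + 1·σ_3 = 6(Δ_2 - Δ_1) = -36
Natural end conditions: σ_0 = σ_3 = 0.
Forward elimination and back-substitution give σ_0 = 0, σ_1 = 20, σ_2 = -14, σ_3 = 0.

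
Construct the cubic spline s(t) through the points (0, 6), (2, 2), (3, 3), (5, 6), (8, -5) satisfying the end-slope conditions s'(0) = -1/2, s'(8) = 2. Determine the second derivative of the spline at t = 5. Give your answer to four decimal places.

Let σ_i = s''(x_i). Step sizes h_i = 2, 1, 2, 3; slopes of the chords Δ_i = (y_(i+1) - y_i)/h_i = -2, 1, 3/2, -11/3.
  2·σ_0 + 6·σ_1 + 1·σ_2 = 6(Δ_1 - Δ_0) = 18
  1·σ_1 + 6·σ_2 + 2·σ_3 = 6(Δ_2 - Δ_1) = 3
  2·σ_2 + 10·σ_3 + 3·σ_4 = 6(Δ_3 - Δ_2) = -31
Clamped end conditions give two more equations: 2h_0·σ_0 + h_0·σ_1 = 6(Δ_0 - s'(0)) = -9 and h_3·σ_3 + 2h_3·σ_4 = 6(s'(8) - Δ_3) = 34.
Solving the tridiagonal system: σ_0 = -2607/604, σ_1 = 624/151, σ_2 = 555/302, σ_3 = -918/151, σ_4 = 3944/453.

-6.0795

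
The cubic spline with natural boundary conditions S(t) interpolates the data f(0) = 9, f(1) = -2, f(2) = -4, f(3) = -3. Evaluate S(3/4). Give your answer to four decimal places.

With M_i denoting the second derivative at x_i, h_i = 1, 1, 1, and Δ_i = (y_(i+1) − y_i)/h_i = -11, -2, 1:
  1·M_0 + 4·M_1 + 1·M_2 = 6(Δ_1 - Δ_0) = 54
  1·M_1 + 4·M_2 + 1·M_3 = 6(Δ_2 - Δ_1) = 18
Natural end conditions: M_0 = M_3 = 0.
Forward elimination and back-substitution give M_0 = 0, M_1 = 66/5, M_2 = 6/5, M_3 = 0.
On [0, 1], S(t) = 9 - 66/5·t + 0·t² + 11/5·t³.
With t = 3/4: S(3/4) = 9/320.

0.0281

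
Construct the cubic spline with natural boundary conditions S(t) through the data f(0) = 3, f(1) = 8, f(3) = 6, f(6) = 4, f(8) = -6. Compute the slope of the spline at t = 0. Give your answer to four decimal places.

6.1436

Write σ_i for S''(x_i). With h_i = 1, 2, 3, 2 and divided differences Δ_i = 5, -1, -2/3, -5, the continuity of S' gives the tridiagonal system
  1·σ_0 + 6·σ_1 + 2·σ_2 = 6(Δ_1 - Δ_0) = -36
  2·σ_1 + 10·σ_2 + 3·σ_3 = 6(Δ_2 - Δ_1) = 2
  3·σ_2 + 10·σ_3 + 2·σ_4 = 6(Δ_3 - Δ_2) = -26
Natural end conditions: σ_0 = σ_4 = 0.
Solving the tridiagonal system: σ_0 = 0, σ_1 = -1736/253, σ_2 = 654/253, σ_3 = -854/253, σ_4 = 0.
On [0, 1], S'(t) = b_0 + 2c_0·t + 3d_0·t² with b_0 = Δ_0 - h_0(2σ_0 + σ_1)/6 = 4663/759, c_0 = σ_0/2 = 0, d_0 = (σ_1 - σ_0)/(6h_0) = -868/759. So S'(0) = 4663/759.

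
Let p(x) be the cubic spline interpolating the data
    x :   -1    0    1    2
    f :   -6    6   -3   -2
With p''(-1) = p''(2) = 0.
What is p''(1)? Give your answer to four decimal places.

Write σ_i for p''(x_i). With h_i = 1, 1, 1 and divided differences Δ_i = 12, -9, 1, the continuity of p' gives the tridiagonal system
  1·σ_0 + 4·σ_1 + 1·σ_2 = 6(Δ_1 - Δ_0) = -126
  1·σ_1 + 4·σ_2 + 1·σ_3 = 6(Δ_2 - Δ_1) = 60
Natural end conditions: σ_0 = σ_3 = 0.
Hence σ_0 = 0, σ_1 = -188/5, σ_2 = 122/5, σ_3 = 0.

24.4000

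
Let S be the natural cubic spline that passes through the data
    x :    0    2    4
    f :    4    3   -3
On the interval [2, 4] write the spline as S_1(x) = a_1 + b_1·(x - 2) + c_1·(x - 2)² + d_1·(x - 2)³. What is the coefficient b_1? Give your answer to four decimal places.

With σ_i denoting the second derivative at x_i, h_i = 2, 2, and Δ_i = (y_(i+1) − y_i)/h_i = -1/2, -3:
  2·σ_0 + 8·σ_1 + 2·σ_2 = 6(Δ_1 - Δ_0) = -15
Natural end conditions: σ_0 = σ_2 = 0.
Hence σ_0 = 0, σ_1 = -15/8, σ_2 = 0.
On [2, 4], with S_1(x) = a_1 + b_1·(x - 2) + c_1·(x - 2)² + d_1·(x - 2)³: c_1 = σ_1/2 = -15/16, d_1 = (σ_2 - σ_1)/(6h_1) = 5/32, b_1 = Δ_1 - h_1(2σ_1 + σ_2)/6 = -7/4.

-1.7500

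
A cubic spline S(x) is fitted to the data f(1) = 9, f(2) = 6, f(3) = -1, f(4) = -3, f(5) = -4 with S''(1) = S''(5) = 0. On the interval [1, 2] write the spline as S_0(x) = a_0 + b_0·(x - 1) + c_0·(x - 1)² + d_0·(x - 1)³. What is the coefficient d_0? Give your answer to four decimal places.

With M_i denoting the second derivative at x_i, h_i = 1, 1, 1, 1, and Δ_i = (y_(i+1) − y_i)/h_i = -3, -7, -2, -1:
  1·M_0 + 4·M_1 + 1·M_2 = 6(Δ_1 - Δ_0) = -24
  1·M_1 + 4·M_2 + 1·M_3 = 6(Δ_2 - Δ_1) = 30
  1·M_2 + 4·M_3 + 1·M_4 = 6(Δ_3 - Δ_2) = 6
Natural end conditions: M_0 = M_4 = 0.
Solving the tridiagonal system: M_0 = 0, M_1 = -237/28, M_2 = 69/7, M_3 = -27/28, M_4 = 0.
On [1, 2], with S_0(x) = a_0 + b_0·(x - 1) + c_0·(x - 1)² + d_0·(x - 1)³: c_0 = M_0/2 = 0, d_0 = (M_1 - M_0)/(6h_0) = -79/56, b_0 = Δ_0 - h_0(2M_0 + M_1)/6 = -89/56.

-1.4107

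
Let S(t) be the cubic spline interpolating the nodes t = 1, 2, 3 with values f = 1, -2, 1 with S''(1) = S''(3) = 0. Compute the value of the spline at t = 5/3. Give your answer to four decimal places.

-1.5556

Let M_i = S''(x_i). Step sizes h_i = 1, 1; slopes of the chords Δ_i = (y_(i+1) - y_i)/h_i = -3, 3.
  1·M_0 + 4·M_1 + 1·M_2 = 6(Δ_1 - Δ_0) = 36
Natural end conditions: M_0 = M_2 = 0.
Hence M_0 = 0, M_1 = 9, M_2 = 0.
On [1, 2], S(t) = 1 - 9/2·(t - 1) + 0·(t - 1)² + 3/2·(t - 1)³.
With (t - 1) = 2/3: S(5/3) = -14/9.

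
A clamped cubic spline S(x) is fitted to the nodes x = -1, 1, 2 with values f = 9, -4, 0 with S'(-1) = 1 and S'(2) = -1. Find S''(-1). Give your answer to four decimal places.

-22.4167

Put M_i = S'' at the i-th knot. Here h = (2, 1) and Δ = (-13/2, 4), so the interior equations h_(i-1)·M_(i-1) + 2(h_(i-1)+h_i)·M_i + h_i·M_(i+1) = 6(Δ_i − Δ_(i-1)) read
  2·M_0 + 6·M_1 + 1·M_2 = 6(Δ_1 - Δ_0) = 63
Clamped end conditions give two more equations: 2h_0·M_0 + h_0·M_1 = 6(Δ_0 - S'(-1)) = -45 and h_1·M_1 + 2h_1·M_2 = 6(S'(2) - Δ_1) = -30.
Solving the tridiagonal system: M_0 = -269/12, M_1 = 67/3, M_2 = -157/6.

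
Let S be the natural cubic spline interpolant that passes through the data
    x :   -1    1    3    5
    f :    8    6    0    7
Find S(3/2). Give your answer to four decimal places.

4.2594

Let m_i = S''(x_i). Step sizes h_i = 2, 2, 2; slopes of the chords Δ_i = (y_(i+1) - y_i)/h_i = -1, -3, 7/2.
  2·m_0 + 8·m_1 + 2·m_2 = 6(Δ_1 - Δ_0) = -12
  2·m_1 + 8·m_2 + 2·m_3 = 6(Δ_2 - Δ_1) = 39
Natural end conditions: m_0 = m_3 = 0.
Solving the tridiagonal system: m_0 = 0, m_1 = -29/10, m_2 = 28/5, m_3 = 0.
On [1, 3], S(x) = 6 - 44/15·(x - 1) - 29/20·(x - 1)² + 17/24·(x - 1)³.
With (x - 1) = 1/2: S(3/2) = 1363/320.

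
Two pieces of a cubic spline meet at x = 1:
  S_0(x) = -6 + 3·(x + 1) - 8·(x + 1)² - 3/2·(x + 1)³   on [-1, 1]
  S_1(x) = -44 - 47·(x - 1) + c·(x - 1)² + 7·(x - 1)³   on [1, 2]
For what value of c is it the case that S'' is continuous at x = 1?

-17

S_0''(x) = -16 - 9·(x + 1), so S_0''(1) = -34. On the right, S_1''(1) = 2c, so c = -17.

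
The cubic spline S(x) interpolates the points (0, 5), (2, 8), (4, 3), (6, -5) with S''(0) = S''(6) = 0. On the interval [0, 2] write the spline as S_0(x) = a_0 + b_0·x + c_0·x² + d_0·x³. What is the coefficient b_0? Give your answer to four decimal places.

With m_i denoting the second derivative at x_i, h_i = 2, 2, 2, and Δ_i = (y_(i+1) − y_i)/h_i = 3/2, -5/2, -4:
  2·m_0 + 8·m_1 + 2·m_2 = 6(Δ_1 - Δ_0) = -24
  2·m_1 + 8·m_2 + 2·m_3 = 6(Δ_2 - Δ_1) = -9
Natural end conditions: m_0 = m_3 = 0.
Hence m_0 = 0, m_1 = -29/10, m_2 = -2/5, m_3 = 0.
On [0, 2], with S_0(x) = a_0 + b_0·x + c_0·x² + d_0·x³: c_0 = m_0/2 = 0, d_0 = (m_1 - m_0)/(6h_0) = -29/120, b_0 = Δ_0 - h_0(2m_0 + m_1)/6 = 37/15.

2.4667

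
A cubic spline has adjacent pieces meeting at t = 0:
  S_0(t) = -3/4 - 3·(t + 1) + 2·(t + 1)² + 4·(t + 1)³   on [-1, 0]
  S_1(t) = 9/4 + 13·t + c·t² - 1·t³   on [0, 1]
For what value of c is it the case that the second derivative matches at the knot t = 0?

S_0''(t) = 4 + 24·(t + 1), so S_0''(0) = 28. On the right, S_1''(0) = 2c, so c = 14.

14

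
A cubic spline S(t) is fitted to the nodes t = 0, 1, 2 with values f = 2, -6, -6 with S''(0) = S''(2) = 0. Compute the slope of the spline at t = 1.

Let σ_i = S''(x_i). Step sizes h_i = 1, 1; slopes of the chords Δ_i = (y_(i+1) - y_i)/h_i = -8, 0.
  1·σ_0 + 4·σ_1 + 1·σ_2 = 6(Δ_1 - Δ_0) = 48
Natural end conditions: σ_0 = σ_2 = 0.
Solving the tridiagonal system: σ_0 = 0, σ_1 = 12, σ_2 = 0.
On [1, 2], S'(t) = b_1 + 2c_1·(t - 1) + 3d_1·(t - 1)² with b_1 = Δ_1 - h_1(2σ_1 + σ_2)/6 = -4, c_1 = σ_1/2 = 6, d_1 = (σ_2 - σ_1)/(6h_1) = -2. So S'(1) = -4.

-4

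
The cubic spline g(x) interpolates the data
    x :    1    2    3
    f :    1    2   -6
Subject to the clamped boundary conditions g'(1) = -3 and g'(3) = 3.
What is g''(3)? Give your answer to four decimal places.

49.5000

Write M_i for g''(x_i). With h_i = 1, 1 and divided differences Δ_i = 1, -8, the continuity of g' gives the tridiagonal system
  1·M_0 + 4·M_1 + 1·M_2 = 6(Δ_1 - Δ_0) = -54
Clamped end conditions give two more equations: 2h_0·M_0 + h_0·M_1 = 6(Δ_0 - g'(1)) = 24 and h_1·M_1 + 2h_1·M_2 = 6(g'(3) - Δ_1) = 66.
Solving the tridiagonal system: M_0 = 57/2, M_1 = -33, M_2 = 99/2.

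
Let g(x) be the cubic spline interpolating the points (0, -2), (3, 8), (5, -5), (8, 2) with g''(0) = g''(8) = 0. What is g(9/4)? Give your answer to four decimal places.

Let M_i = g''(x_i). Step sizes h_i = 3, 2, 3; slopes of the chords Δ_i = (y_(i+1) - y_i)/h_i = 10/3, -13/2, 7/3.
  3·M_0 + 10·M_1 + 2·M_2 = 6(Δ_1 - Δ_0) = -59
  2·M_1 + 10·M_2 + 3·M_3 = 6(Δ_2 - Δ_1) = 53
Natural end conditions: M_0 = M_3 = 0.
Solving the tridiagonal system: M_0 = 0, M_1 = -29/4, M_2 = 27/4, M_3 = 0.
On [0, 3], g(x) = -2 + 167/24·x + 0·x² - 29/72·x³.
With x = 9/4: g(9/4) = 4643/512.

9.0684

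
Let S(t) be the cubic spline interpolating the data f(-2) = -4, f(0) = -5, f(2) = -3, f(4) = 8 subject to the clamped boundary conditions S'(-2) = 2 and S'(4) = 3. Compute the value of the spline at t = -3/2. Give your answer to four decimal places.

Write M_i for S''(x_i). With h_i = 2, 2, 2 and divided differences Δ_i = -1/2, 1, 11/2, the continuity of S' gives the tridiagonal system
  2·M_0 + 8·M_1 + 2·M_2 = 6(Δ_1 - Δ_0) = 9
  2·M_1 + 8·M_2 + 2·M_3 = 6(Δ_2 - Δ_1) = 27
Clamped end conditions give two more equations: 2h_0·M_0 + h_0·M_1 = 6(Δ_0 - S'(-2)) = -15 and h_2·M_2 + 2h_2·M_3 = 6(S'(4) - Δ_2) = -15.
Solving the tridiagonal system: M_0 = -64/15, M_1 = 31/30, M_2 = 139/30, M_3 = -91/15.
On [-2, 0], S(t) = -4 + 2·(t + 2) - 32/15·(t + 2)² + 53/120·(t + 2)³.
With (t + 2) = 1/2: S(-3/2) = -1113/320.

-3.4781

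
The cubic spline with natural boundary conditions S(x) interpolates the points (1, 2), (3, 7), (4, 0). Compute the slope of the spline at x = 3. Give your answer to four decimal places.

Put m_i = S'' at the i-th knot. Here h = (2, 1) and Δ = (5/2, -7), so the interior equations h_(i-1)·m_(i-1) + 2(h_(i-1)+h_i)·m_i + h_i·m_(i+1) = 6(Δ_i − Δ_(i-1)) read
  2·m_0 + 6·m_1 + 1·m_2 = 6(Δ_1 - Δ_0) = -57
Natural end conditions: m_0 = m_2 = 0.
Solving the tridiagonal system: m_0 = 0, m_1 = -19/2, m_2 = 0.
On [3, 4], S'(x) = b_1 + 2c_1·(x - 3) + 3d_1·(x - 3)² with b_1 = Δ_1 - h_1(2m_1 + m_2)/6 = -23/6, c_1 = m_1/2 = -19/4, d_1 = (m_2 - m_1)/(6h_1) = 19/12. So S'(3) = -23/6.

-3.8333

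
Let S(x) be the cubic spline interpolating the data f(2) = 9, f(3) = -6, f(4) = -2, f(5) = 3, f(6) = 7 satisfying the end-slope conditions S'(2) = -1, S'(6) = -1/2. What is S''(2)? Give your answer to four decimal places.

-65.9821

Put M_i = S'' at the i-th knot. Here h = (1, 1, 1, 1) and Δ = (-15, 4, 5, 4), so the interior equations h_(i-1)·M_(i-1) + 2(h_(i-1)+h_i)·M_i + h_i·M_(i+1) = 6(Δ_i − Δ_(i-1)) read
  1·M_0 + 4·M_1 + 1·M_2 = 6(Δ_1 - Δ_0) = 114
  1·M_1 + 4·M_2 + 1·M_3 = 6(Δ_2 - Δ_1) = 6
  1·M_2 + 4·M_3 + 1·M_4 = 6(Δ_3 - Δ_2) = -6
Clamped end conditions give two more equations: 2h_0·M_0 + h_0·M_1 = 6(Δ_0 - S'(2)) = -84 and h_3·M_3 + 2h_3·M_4 = 6(S'(6) - Δ_3) = -27.
Hence M_0 = -3695/56, M_1 = 1343/28, M_2 = -95/8, M_3 = 155/28, M_4 = -911/56.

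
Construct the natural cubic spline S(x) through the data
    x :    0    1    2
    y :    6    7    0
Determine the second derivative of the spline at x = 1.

Put M_i = S'' at the i-th knot. Here h = (1, 1) and Δ = (1, -7), so the interior equations h_(i-1)·M_(i-1) + 2(h_(i-1)+h_i)·M_i + h_i·M_(i+1) = 6(Δ_i − Δ_(i-1)) read
  1·M_0 + 4·M_1 + 1·M_2 = 6(Δ_1 - Δ_0) = -48
Natural end conditions: M_0 = M_2 = 0.
Solving the tridiagonal system: M_0 = 0, M_1 = -12, M_2 = 0.

-12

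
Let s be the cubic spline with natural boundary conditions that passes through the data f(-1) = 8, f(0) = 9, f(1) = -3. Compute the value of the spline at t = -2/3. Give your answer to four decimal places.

9.2963

Put σ_i = s'' at the i-th knot. Here h = (1, 1) and Δ = (1, -12), so the interior equations h_(i-1)·σ_(i-1) + 2(h_(i-1)+h_i)·σ_i + h_i·σ_(i+1) = 6(Δ_i − Δ_(i-1)) read
  1·σ_0 + 4·σ_1 + 1·σ_2 = 6(Δ_1 - Δ_0) = -78
Natural end conditions: σ_0 = σ_2 = 0.
Hence σ_0 = 0, σ_1 = -39/2, σ_2 = 0.
On [-1, 0], s(t) = 8 + 17/4·(t + 1) + 0·(t + 1)² - 13/4·(t + 1)³.
With (t + 1) = 1/3: s(-2/3) = 251/27.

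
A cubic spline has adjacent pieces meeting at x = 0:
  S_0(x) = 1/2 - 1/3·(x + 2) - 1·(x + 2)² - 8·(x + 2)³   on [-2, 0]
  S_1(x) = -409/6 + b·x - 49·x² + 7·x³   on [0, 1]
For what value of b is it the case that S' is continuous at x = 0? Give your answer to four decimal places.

S_0'(x) = -1/3 - 2·(x + 2) - 24·(x + 2)², so S_0'(0) = -301/3. On the right, S_1'(0) = b, so b = -301/3.

-100.3333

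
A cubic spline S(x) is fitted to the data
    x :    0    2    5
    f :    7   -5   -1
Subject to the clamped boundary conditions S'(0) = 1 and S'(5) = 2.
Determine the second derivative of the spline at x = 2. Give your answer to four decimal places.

8.4000

Let M_i = S''(x_i). Step sizes h_i = 2, 3; slopes of the chords Δ_i = (y_(i+1) - y_i)/h_i = -6, 4/3.
  2·M_0 + 10·M_1 + 3·M_2 = 6(Δ_1 - Δ_0) = 44
Clamped end conditions give two more equations: 2h_0·M_0 + h_0·M_1 = 6(Δ_0 - S'(0)) = -42 and h_1·M_1 + 2h_1·M_2 = 6(S'(5) - Δ_1) = 4.
Hence M_0 = -147/10, M_1 = 42/5, M_2 = -53/15.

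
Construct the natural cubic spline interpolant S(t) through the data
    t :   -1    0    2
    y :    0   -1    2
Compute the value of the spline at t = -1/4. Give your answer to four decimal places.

Put M_i = S'' at the i-th knot. Here h = (1, 2) and Δ = (-1, 3/2), so the interior equations h_(i-1)·M_(i-1) + 2(h_(i-1)+h_i)·M_i + h_i·M_(i+1) = 6(Δ_i − Δ_(i-1)) read
  1·M_0 + 6·M_1 + 2·M_2 = 6(Δ_1 - Δ_0) = 15
Natural end conditions: M_0 = M_2 = 0.
Solving the tridiagonal system: M_0 = 0, M_1 = 5/2, M_2 = 0.
On [-1, 0], S(t) = 0 - 17/12·(t + 1) + 0·(t + 1)² + 5/12·(t + 1)³.
With (t + 1) = 3/4: S(-1/4) = -227/256.

-0.8867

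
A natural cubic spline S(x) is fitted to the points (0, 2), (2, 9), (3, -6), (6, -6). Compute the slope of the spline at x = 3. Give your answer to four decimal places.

-13.8511

Let M_i = S''(x_i). Step sizes h_i = 2, 1, 3; slopes of the chords Δ_i = (y_(i+1) - y_i)/h_i = 7/2, -15, 0.
  2·M_0 + 6·M_1 + 1·M_2 = 6(Δ_1 - Δ_0) = -111
  1·M_1 + 8·M_2 + 3·M_3 = 6(Δ_2 - Δ_1) = 90
Natural end conditions: M_0 = M_3 = 0.
Solving: M_0 = 0, M_1 = -978/47, M_2 = 651/47, M_3 = 0.
On [3, 6], S'(x) = b_2 + 2c_2·(x - 3) + 3d_2·(x - 3)² with b_2 = Δ_2 - h_2(2M_2 + M_3)/6 = -651/47, c_2 = M_2/2 = 651/94, d_2 = (M_3 - M_2)/(6h_2) = -217/282. So S'(3) = -651/47.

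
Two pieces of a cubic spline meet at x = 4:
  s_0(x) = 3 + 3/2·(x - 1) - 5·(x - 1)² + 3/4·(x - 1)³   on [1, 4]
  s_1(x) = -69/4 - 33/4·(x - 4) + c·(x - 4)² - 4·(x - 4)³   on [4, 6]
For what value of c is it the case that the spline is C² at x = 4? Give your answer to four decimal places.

s_0''(x) = -10 + 9/2·(x - 1), so s_0''(4) = 7/2. On the right, s_1''(4) = 2c, so c = 7/4.

1.7500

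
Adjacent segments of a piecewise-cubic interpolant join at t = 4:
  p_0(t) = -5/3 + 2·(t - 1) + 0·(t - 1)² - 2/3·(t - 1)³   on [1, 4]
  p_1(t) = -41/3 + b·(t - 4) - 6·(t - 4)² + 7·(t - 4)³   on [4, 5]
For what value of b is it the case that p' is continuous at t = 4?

-16

p_0'(t) = 2 + 0·(t - 1) - 2·(t - 1)², so p_0'(4) = -16. On the right, p_1'(4) = b, so b = -16.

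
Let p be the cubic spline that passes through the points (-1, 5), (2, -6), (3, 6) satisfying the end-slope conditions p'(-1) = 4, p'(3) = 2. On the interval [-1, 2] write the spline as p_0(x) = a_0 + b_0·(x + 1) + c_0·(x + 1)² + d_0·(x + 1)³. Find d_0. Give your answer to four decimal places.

2.4676

With M_i denoting the second derivative at x_i, h_i = 3, 1, and Δ_i = (y_(i+1) − y_i)/h_i = -11/3, 12:
  3·M_0 + 8·M_1 + 1·M_2 = 6(Δ_1 - Δ_0) = 94
Clamped end conditions give two more equations: 2h_0·M_0 + h_0·M_1 = 6(Δ_0 - p'(-1)) = -46 and h_1·M_1 + 2h_1·M_2 = 6(p'(3) - Δ_1) = -60.
Solving the tridiagonal system: M_0 = -239/12, M_1 = 49/2, M_2 = -169/4.
On [-1, 2], with p_0(x) = a_0 + b_0·(x + 1) + c_0·(x + 1)² + d_0·(x + 1)³: c_0 = M_0/2 = -239/24, d_0 = (M_1 - M_0)/(6h_0) = 533/216, b_0 = Δ_0 - h_0(2M_0 + M_1)/6 = 4.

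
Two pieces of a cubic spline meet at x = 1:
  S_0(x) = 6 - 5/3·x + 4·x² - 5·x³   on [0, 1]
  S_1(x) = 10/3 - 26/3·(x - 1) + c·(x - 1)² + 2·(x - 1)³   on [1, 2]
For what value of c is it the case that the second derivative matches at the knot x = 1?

-11

S_0''(x) = 8 - 30·x, so S_0''(1) = -22. On the right, S_1''(1) = 2c, so c = -11.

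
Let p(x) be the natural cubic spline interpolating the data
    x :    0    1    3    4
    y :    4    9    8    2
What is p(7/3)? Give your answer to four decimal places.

Put σ_i = p'' at the i-th knot. Here h = (1, 2, 1) and Δ = (5, -1/2, -6), so the interior equations h_(i-1)·σ_(i-1) + 2(h_(i-1)+h_i)·σ_i + h_i·σ_(i+1) = 6(Δ_i − Δ_(i-1)) read
  1·σ_0 + 6·σ_1 + 2·σ_2 = 6(Δ_1 - Δ_0) = -33
  2·σ_1 + 6·σ_2 + 1·σ_3 = 6(Δ_2 - Δ_1) = -33
Natural end conditions: σ_0 = σ_3 = 0.
Hence σ_0 = 0, σ_1 = -33/8, σ_2 = -33/8, σ_3 = 0.
On [1, 3], p(x) = 9 + 29/8·(x - 1) - 33/16·(x - 1)² + 0·(x - 1)³.
With (x - 1) = 4/3: p(7/3) = 61/6.

10.1667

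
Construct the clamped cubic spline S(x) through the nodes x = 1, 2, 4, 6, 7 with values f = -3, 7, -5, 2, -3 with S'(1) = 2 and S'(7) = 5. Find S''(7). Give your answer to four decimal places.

40.9773

Let M_i = S''(x_i). Step sizes h_i = 1, 2, 2, 1; slopes of the chords Δ_i = (y_(i+1) - y_i)/h_i = 10, -6, 7/2, -5.
  1·M_0 + 6·M_1 + 2·M_2 = 6(Δ_1 - Δ_0) = -96
  2·M_1 + 8·M_2 + 2·M_3 = 6(Δ_2 - Δ_1) = 57
  2·M_2 + 6·M_3 + 1·M_4 = 6(Δ_3 - Δ_2) = -51
Clamped end conditions give two more equations: 2h_0·M_0 + h_0·M_1 = 6(Δ_0 - S'(1)) = 48 and h_3·M_3 + 2h_3·M_4 = 6(S'(7) - Δ_3) = 60.
Solving: M_0 = 1695/44, M_1 = -639/22, M_2 = 159/8, M_3 = -483/22, M_4 = 1803/44.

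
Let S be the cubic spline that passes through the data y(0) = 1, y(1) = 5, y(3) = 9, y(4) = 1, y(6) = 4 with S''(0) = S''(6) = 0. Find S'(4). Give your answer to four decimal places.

With M_i denoting the second derivative at x_i, h_i = 1, 2, 1, 2, and Δ_i = (y_(i+1) − y_i)/h_i = 4, 2, -8, 3/2:
  1·M_0 + 6·M_1 + 2·M_2 = 6(Δ_1 - Δ_0) = -12
  2·M_1 + 6·M_2 + 1·M_3 = 6(Δ_2 - Δ_1) = -60
  1·M_2 + 6·M_3 + 2·M_4 = 6(Δ_3 - Δ_2) = 57
Natural end conditions: M_0 = M_4 = 0.
Forward elimination and back-substitution give M_0 = 0, M_1 = 69/31, M_2 = -393/31, M_3 = 360/31, M_4 = 0.
On [4, 6], S'(x) = b_3 + 2c_3·(x - 4) + 3d_3·(x - 4)² with b_3 = Δ_3 - h_3(2M_3 + M_4)/6 = -387/62, c_3 = M_3/2 = 180/31, d_3 = (M_4 - M_3)/(6h_3) = -30/31. So S'(4) = -387/62.

-6.2419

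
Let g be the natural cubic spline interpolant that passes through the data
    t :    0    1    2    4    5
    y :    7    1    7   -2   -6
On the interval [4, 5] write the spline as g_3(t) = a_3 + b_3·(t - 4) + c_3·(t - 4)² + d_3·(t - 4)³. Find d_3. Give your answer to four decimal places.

With σ_i denoting the second derivative at x_i, h_i = 1, 1, 2, 1, and Δ_i = (y_(i+1) − y_i)/h_i = -6, 6, -9/2, -4:
  1·σ_0 + 4·σ_1 + 1·σ_2 = 6(Δ_1 - Δ_0) = 72
  1·σ_1 + 6·σ_2 + 2·σ_3 = 6(Δ_2 - Δ_1) = -63
  2·σ_2 + 6·σ_3 + 1·σ_4 = 6(Δ_3 - Δ_2) = 3
Natural end conditions: σ_0 = σ_4 = 0.
Hence σ_0 = 0, σ_1 = 1344/61, σ_2 = -984/61, σ_3 = 717/122, σ_4 = 0.
On [4, 5], with g_3(t) = a_3 + b_3·(t - 4) + c_3·(t - 4)² + d_3·(t - 4)³: c_3 = σ_3/2 = 717/244, d_3 = (σ_4 - σ_3)/(6h_3) = -239/244, b_3 = Δ_3 - h_3(2σ_3 + σ_4)/6 = -727/122.

-0.9795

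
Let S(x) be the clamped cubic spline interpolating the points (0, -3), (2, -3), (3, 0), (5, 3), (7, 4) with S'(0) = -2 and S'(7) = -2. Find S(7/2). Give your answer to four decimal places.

With M_i denoting the second derivative at x_i, h_i = 2, 1, 2, 2, and Δ_i = (y_(i+1) − y_i)/h_i = 0, 3, 3/2, 1/2:
  2·M_0 + 6·M_1 + 1·M_2 = 6(Δ_1 - Δ_0) = 18
  1·M_1 + 6·M_2 + 2·M_3 = 6(Δ_2 - Δ_1) = -9
  2·M_2 + 8·M_3 + 2·M_4 = 6(Δ_3 - Δ_2) = -6
Clamped end conditions give two more equations: 2h_0·M_0 + h_0·M_1 = 6(Δ_0 - S'(0)) = 12 and h_3·M_3 + 2h_3·M_4 = 6(S'(7) - Δ_3) = -15.
Solving the tridiagonal system: M_0 = 96/61, M_1 = 174/61, M_2 = -138/61, M_3 = 105/122, M_4 = -255/61.
On [3, 5], S(x) = 0 + 166/61·(x - 3) - 69/61·(x - 3)² + 127/488·(x - 3)³.
With (x - 3) = 1/2: S(7/2) = 4335/3904.

1.1104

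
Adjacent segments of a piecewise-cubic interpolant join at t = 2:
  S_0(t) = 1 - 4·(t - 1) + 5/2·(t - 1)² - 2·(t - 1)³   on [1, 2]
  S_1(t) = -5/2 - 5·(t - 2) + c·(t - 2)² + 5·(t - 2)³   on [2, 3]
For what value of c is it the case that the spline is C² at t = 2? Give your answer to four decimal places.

S_0''(t) = 5 - 12·(t - 1), so S_0''(2) = -7. On the right, S_1''(2) = 2c, so c = -7/2.

-3.5000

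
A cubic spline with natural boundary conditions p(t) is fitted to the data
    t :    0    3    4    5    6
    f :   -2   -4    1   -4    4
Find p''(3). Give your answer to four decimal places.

7.1379

Put M_i = p'' at the i-th knot. Here h = (3, 1, 1, 1) and Δ = (-2/3, 5, -5, 8), so the interior equations h_(i-1)·M_(i-1) + 2(h_(i-1)+h_i)·M_i + h_i·M_(i+1) = 6(Δ_i − Δ_(i-1)) read
  3·M_0 + 8·M_1 + 1·M_2 = 6(Δ_1 - Δ_0) = 34
  1·M_1 + 4·M_2 + 1·M_3 = 6(Δ_2 - Δ_1) = -60
  1·M_2 + 4·M_3 + 1·M_4 = 6(Δ_3 - Δ_2) = 78
Natural end conditions: M_0 = M_4 = 0.
Hence M_0 = 0, M_1 = 207/29, M_2 = -670/29, M_3 = 733/29, M_4 = 0.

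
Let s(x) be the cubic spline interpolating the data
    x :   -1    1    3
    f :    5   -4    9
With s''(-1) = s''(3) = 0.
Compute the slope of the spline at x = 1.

Write m_i for s''(x_i). With h_i = 2, 2 and divided differences Δ_i = -9/2, 13/2, the continuity of s' gives the tridiagonal system
  2·m_0 + 8·m_1 + 2·m_2 = 6(Δ_1 - Δ_0) = 66
Natural end conditions: m_0 = m_2 = 0.
Hence m_0 = 0, m_1 = 33/4, m_2 = 0.
On [1, 3], s'(x) = b_1 + 2c_1·(x - 1) + 3d_1·(x - 1)² with b_1 = Δ_1 - h_1(2m_1 + m_2)/6 = 1, c_1 = m_1/2 = 33/8, d_1 = (m_2 - m_1)/(6h_1) = -11/16. So s'(1) = 1.

1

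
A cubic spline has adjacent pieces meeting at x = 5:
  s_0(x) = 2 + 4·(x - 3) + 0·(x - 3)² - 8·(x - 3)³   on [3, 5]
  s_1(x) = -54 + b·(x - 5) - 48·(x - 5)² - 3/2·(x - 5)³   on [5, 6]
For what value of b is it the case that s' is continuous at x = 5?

s_0'(x) = 4 + 0·(x - 3) - 24·(x - 3)², so s_0'(5) = -92. On the right, s_1'(5) = b, so b = -92.

-92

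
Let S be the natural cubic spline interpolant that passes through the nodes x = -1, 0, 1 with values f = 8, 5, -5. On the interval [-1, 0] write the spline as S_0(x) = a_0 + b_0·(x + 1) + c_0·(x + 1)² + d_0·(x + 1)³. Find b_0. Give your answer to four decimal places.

Let M_i = S''(x_i). Step sizes h_i = 1, 1; slopes of the chords Δ_i = (y_(i+1) - y_i)/h_i = -3, -10.
  1·M_0 + 4·M_1 + 1·M_2 = 6(Δ_1 - Δ_0) = -42
Natural end conditions: M_0 = M_2 = 0.
Hence M_0 = 0, M_1 = -21/2, M_2 = 0.
On [-1, 0], with S_0(x) = a_0 + b_0·(x + 1) + c_0·(x + 1)² + d_0·(x + 1)³: c_0 = M_0/2 = 0, d_0 = (M_1 - M_0)/(6h_0) = -7/4, b_0 = Δ_0 - h_0(2M_0 + M_1)/6 = -5/4.

-1.2500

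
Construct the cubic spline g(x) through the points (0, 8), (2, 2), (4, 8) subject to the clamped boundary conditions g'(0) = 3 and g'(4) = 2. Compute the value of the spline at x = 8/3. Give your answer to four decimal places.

Put m_i = g'' at the i-th knot. Here h = (2, 2) and Δ = (-3, 3), so the interior equations h_(i-1)·m_(i-1) + 2(h_(i-1)+h_i)·m_i + h_i·m_(i+1) = 6(Δ_i − Δ_(i-1)) read
  2·m_0 + 8·m_1 + 2·m_2 = 6(Δ_1 - Δ_0) = 36
Clamped end conditions give two more equations: 2h_0·m_0 + h_0·m_1 = 6(Δ_0 - g'(0)) = -36 and h_1·m_1 + 2h_1·m_2 = 6(g'(4) - Δ_1) = -6.
Forward elimination and back-substitution give m_0 = -55/4, m_1 = 19/2, m_2 = -25/4.
On [2, 4], g(x) = 2 - 5/4·(x - 2) + 19/4·(x - 2)² - 21/16·(x - 2)³.
With (x - 2) = 2/3: g(8/3) = 26/9.

2.8889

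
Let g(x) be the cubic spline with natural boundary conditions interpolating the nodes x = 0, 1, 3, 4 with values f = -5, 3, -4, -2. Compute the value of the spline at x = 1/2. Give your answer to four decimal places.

-0.0625

Let M_i = g''(x_i). Step sizes h_i = 1, 2, 1; slopes of the chords Δ_i = (y_(i+1) - y_i)/h_i = 8, -7/2, 2.
  1·M_0 + 6·M_1 + 2·M_2 = 6(Δ_1 - Δ_0) = -69
  2·M_1 + 6·M_2 + 1·M_3 = 6(Δ_2 - Δ_1) = 33
Natural end conditions: M_0 = M_3 = 0.
Solving: M_0 = 0, M_1 = -15, M_2 = 21/2, M_3 = 0.
On [0, 1], g(x) = -5 + 21/2·x + 0·x² - 5/2·x³.
With x = 1/2: g(1/2) = -1/16.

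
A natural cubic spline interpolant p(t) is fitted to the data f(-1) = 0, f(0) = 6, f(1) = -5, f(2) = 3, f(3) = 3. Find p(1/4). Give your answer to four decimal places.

3.5455

With σ_i denoting the second derivative at x_i, h_i = 1, 1, 1, 1, and Δ_i = (y_(i+1) − y_i)/h_i = 6, -11, 8, 0:
  1·σ_0 + 4·σ_1 + 1·σ_2 = 6(Δ_1 - Δ_0) = -102
  1·σ_1 + 4·σ_2 + 1·σ_3 = 6(Δ_2 - Δ_1) = 114
  1·σ_2 + 4·σ_3 + 1·σ_4 = 6(Δ_3 - Δ_2) = -48
Natural end conditions: σ_0 = σ_4 = 0.
Hence σ_0 = 0, σ_1 = -1017/28, σ_2 = 303/7, σ_3 = -639/28, σ_4 = 0.
On [0, 1], p(t) = 6 - 171/28·t - 1017/56·t² + 743/56·t³.
With t = 1/4: p(1/4) = 12707/3584.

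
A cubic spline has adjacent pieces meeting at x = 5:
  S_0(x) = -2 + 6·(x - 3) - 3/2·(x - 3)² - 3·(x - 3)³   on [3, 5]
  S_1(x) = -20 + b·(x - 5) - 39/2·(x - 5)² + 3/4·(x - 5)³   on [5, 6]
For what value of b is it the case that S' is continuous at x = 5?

S_0'(x) = 6 - 3·(x - 3) - 9·(x - 3)², so S_0'(5) = -36. On the right, S_1'(5) = b, so b = -36.

-36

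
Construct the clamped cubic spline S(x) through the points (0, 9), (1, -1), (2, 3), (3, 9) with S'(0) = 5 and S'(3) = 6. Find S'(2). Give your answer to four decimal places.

7.9333

Write σ_i for S''(x_i). With h_i = 1, 1, 1 and divided differences Δ_i = -10, 4, 6, the continuity of S' gives the tridiagonal system
  1·σ_0 + 4·σ_1 + 1·σ_2 = 6(Δ_1 - Δ_0) = 84
  1·σ_1 + 4·σ_2 + 1·σ_3 = 6(Δ_2 - Δ_1) = 12
Clamped end conditions give two more equations: 2h_0·σ_0 + h_0·σ_1 = 6(Δ_0 - S'(0)) = -90 and h_2·σ_2 + 2h_2·σ_3 = 6(S'(3) - Δ_2) = 0.
Solving the tridiagonal system: σ_0 = -968/15, σ_1 = 586/15, σ_2 = -116/15, σ_3 = 58/15.
On [2, 3], S'(x) = b_2 + 2c_2·(x - 2) + 3d_2·(x - 2)² with b_2 = Δ_2 - h_2(2σ_2 + σ_3)/6 = 119/15, c_2 = σ_2/2 = -58/15, d_2 = (σ_3 - σ_2)/(6h_2) = 29/15. So S'(2) = 119/15.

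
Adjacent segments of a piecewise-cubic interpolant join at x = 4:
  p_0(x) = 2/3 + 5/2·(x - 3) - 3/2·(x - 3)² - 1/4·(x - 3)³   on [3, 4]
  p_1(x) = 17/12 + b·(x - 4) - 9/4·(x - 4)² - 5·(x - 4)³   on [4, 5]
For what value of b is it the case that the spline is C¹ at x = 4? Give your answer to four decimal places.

p_0'(x) = 5/2 - 3·(x - 3) - 3/4·(x - 3)², so p_0'(4) = -5/4. On the right, p_1'(4) = b, so b = -5/4.

-1.2500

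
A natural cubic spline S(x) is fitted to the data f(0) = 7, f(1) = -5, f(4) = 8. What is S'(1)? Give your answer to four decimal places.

-7.9167

Write M_i for S''(x_i). With h_i = 1, 3 and divided differences Δ_i = -12, 13/3, the continuity of S' gives the tridiagonal system
  1·M_0 + 8·M_1 + 3·M_2 = 6(Δ_1 - Δ_0) = 98
Natural end conditions: M_0 = M_2 = 0.
Forward elimination and back-substitution give M_0 = 0, M_1 = 49/4, M_2 = 0.
On [1, 4], S'(x) = b_1 + 2c_1·(x - 1) + 3d_1·(x - 1)² with b_1 = Δ_1 - h_1(2M_1 + M_2)/6 = -95/12, c_1 = M_1/2 = 49/8, d_1 = (M_2 - M_1)/(6h_1) = -49/72. So S'(1) = -95/12.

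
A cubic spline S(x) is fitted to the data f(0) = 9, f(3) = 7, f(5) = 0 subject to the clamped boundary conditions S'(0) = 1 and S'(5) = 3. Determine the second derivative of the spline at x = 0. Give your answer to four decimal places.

Write M_i for S''(x_i). With h_i = 3, 2 and divided differences Δ_i = -2/3, -7/2, the continuity of S' gives the tridiagonal system
  3·M_0 + 10·M_1 + 2·M_2 = 6(Δ_1 - Δ_0) = -17
Clamped end conditions give two more equations: 2h_0·M_0 + h_0·M_1 = 6(Δ_0 - S'(0)) = -10 and h_1·M_1 + 2h_1·M_2 = 6(S'(5) - Δ_1) = 39.
Solving: M_0 = 13/30, M_1 = -21/5, M_2 = 237/20.

0.4333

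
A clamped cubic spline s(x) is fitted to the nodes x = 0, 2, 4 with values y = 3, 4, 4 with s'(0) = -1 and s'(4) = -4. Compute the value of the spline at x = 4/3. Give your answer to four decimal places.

3.1111

With M_i denoting the second derivative at x_i, h_i = 2, 2, and Δ_i = (y_(i+1) − y_i)/h_i = 1/2, 0:
  2·M_0 + 8·M_1 + 2·M_2 = 6(Δ_1 - Δ_0) = -3
Clamped end conditions give two more equations: 2h_0·M_0 + h_0·M_1 = 6(Δ_0 - s'(0)) = 9 and h_1·M_1 + 2h_1·M_2 = 6(s'(4) - Δ_1) = -24.
Forward elimination and back-substitution give M_0 = 15/8, M_1 = 3/4, M_2 = -51/8.
On [0, 2], s(x) = 3 - 1·x + 15/16·x² - 3/32·x³.
With x = 4/3: s(4/3) = 28/9.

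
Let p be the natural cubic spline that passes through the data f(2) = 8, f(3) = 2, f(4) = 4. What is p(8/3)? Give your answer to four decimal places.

Write M_i for p''(x_i). With h_i = 1, 1 and divided differences Δ_i = -6, 2, the continuity of p' gives the tridiagonal system
  1·M_0 + 4·M_1 + 1·M_2 = 6(Δ_1 - Δ_0) = 48
Natural end conditions: M_0 = M_2 = 0.
Hence M_0 = 0, M_1 = 12, M_2 = 0.
On [2, 3], p(t) = 8 - 8·(t - 2) + 0·(t - 2)² + 2·(t - 2)³.
With (t - 2) = 2/3: p(8/3) = 88/27.

3.2593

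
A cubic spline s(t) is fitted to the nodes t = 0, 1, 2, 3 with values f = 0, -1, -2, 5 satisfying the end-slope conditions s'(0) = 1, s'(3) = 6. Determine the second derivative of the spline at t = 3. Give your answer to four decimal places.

Let m_i = s''(x_i). Step sizes h_i = 1, 1, 1; slopes of the chords Δ_i = (y_(i+1) - y_i)/h_i = -1, -1, 7.
  1·m_0 + 4·m_1 + 1·m_2 = 6(Δ_1 - Δ_0) = 0
  1·m_1 + 4·m_2 + 1·m_3 = 6(Δ_2 - Δ_1) = 48
Clamped end conditions give two more equations: 2h_0·m_0 + h_0·m_1 = 6(Δ_0 - s'(0)) = -12 and h_2·m_2 + 2h_2·m_3 = 6(s'(3) - Δ_2) = -6.
Hence m_0 = -14/3, m_1 = -8/3, m_2 = 46/3, m_3 = -32/3.

-10.6667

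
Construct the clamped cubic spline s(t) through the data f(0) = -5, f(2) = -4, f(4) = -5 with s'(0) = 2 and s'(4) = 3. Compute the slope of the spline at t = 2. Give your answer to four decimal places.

With M_i denoting the second derivative at x_i, h_i = 2, 2, and Δ_i = (y_(i+1) − y_i)/h_i = 1/2, -1/2:
  2·M_0 + 8·M_1 + 2·M_2 = 6(Δ_1 - Δ_0) = -6
Clamped end conditions give two more equations: 2h_0·M_0 + h_0·M_1 = 6(Δ_0 - s'(0)) = -9 and h_1·M_1 + 2h_1·M_2 = 6(s'(4) - Δ_1) = 21.
Solving: M_0 = -5/4, M_1 = -2, M_2 = 25/4.
On [2, 4], s'(t) = b_1 + 2c_1·(t - 2) + 3d_1·(t - 2)² with b_1 = Δ_1 - h_1(2M_1 + M_2)/6 = -5/4, c_1 = M_1/2 = -1, d_1 = (M_2 - M_1)/(6h_1) = 11/16. So s'(2) = -5/4.

-1.2500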